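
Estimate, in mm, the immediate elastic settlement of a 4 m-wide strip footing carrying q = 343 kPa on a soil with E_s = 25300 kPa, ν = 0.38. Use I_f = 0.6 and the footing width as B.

Immediate (elastic) settlement: S_e = q·B·(1−ν²)/E_s · I_f.
S_e = 343 × 4 × (1 − 0.38²) / 25300 × 0.6
    = 343 × 4 × 0.8556 / 25300 × 0.6
    = 0.02784 m = 27.84 mm

S_e ≈ 27.8 mm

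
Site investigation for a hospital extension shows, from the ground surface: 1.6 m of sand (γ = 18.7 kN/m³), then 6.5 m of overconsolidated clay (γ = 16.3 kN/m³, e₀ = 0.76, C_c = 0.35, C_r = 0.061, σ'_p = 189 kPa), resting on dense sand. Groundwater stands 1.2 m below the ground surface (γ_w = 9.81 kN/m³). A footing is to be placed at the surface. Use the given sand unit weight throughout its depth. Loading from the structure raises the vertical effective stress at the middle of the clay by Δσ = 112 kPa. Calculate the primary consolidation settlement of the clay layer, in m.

Mid-depth of clay below the ground surface: z = 1.6 + 6.5/2 = 4.85 m.
Total vertical stress at mid-clay: σ_v = 18.7×1.6 + 16.3×3.25 = 82.895 kPa.
Pore pressure: u = 9.81×(4.85 − 1.2) = 35.806 kPa.
Initial effective stress: σ'_0 = σ_v − u = 82.895 − 35.806 = 47.089 kPa.
Final effective stress: σ'_f = 47.089 + 112 = 159.09 kPa.
σ'_f = 159.09 ≤ σ'_p = 189 kPa, so the clay remains overconsolidated and only the recompression index applies:
S_c = C_r·H/(1+e₀)·log₁₀(σ'_f/σ'_0) = 0.061×6.5/1.76×log₁₀(159.09/47.089)
    = 0.22529 × 0.52872 = 0.1191 m

S_c ≈ 0.119 m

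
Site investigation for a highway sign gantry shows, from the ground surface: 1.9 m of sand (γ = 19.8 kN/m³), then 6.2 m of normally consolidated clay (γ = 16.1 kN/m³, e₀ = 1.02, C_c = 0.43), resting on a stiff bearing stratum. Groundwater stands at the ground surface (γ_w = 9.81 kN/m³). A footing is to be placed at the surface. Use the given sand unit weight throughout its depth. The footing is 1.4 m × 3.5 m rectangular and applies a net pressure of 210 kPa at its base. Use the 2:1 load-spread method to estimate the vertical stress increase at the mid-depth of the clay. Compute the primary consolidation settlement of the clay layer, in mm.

Mid-depth of clay below the ground surface: z = 1.9 + 6.2/2 = 5 m.
Total vertical stress at mid-clay: σ_v = 19.8×1.9 + 16.1×3.1 = 87.53 kPa.
Pore pressure: u = 9.81×(5 − 0) = 49.05 kPa.
Initial effective stress: σ'_0 = σ_v − u = 87.53 − 49.05 = 38.48 kPa.
Stress increase at mid-clay by the 2:1 spreading method:
Δσ = qBL/((B+z)(L+z)) = 210×1.4×3.5/((1.4+5)(3.5+5)) = 18.915 kPa
Final effective stress: σ'_f = σ'_0 + Δσ = 38.48 + 18.915 = 57.395 kPa.
Normally consolidated clay, so the full stress increment lies on the virgin compression line:
S_c = C_c·H/(1+e₀)·log₁₀(σ'_f/σ'_0) = 0.43×6.2/(1+1.02)×log₁₀(57.395/38.48)
    = 1.3198 × 0.17364 = 0.2292 m

S_c ≈ 229 mm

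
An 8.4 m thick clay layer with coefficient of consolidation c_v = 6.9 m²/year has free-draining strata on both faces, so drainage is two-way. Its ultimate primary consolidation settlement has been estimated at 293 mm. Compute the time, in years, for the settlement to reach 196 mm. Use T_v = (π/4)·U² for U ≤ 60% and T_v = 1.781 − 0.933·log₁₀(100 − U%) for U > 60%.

Drainage path length: H_d = H/2 = 4.2 m (double drainage).
U = S(t)/S_ult = 196/293 = 0.6689.
U > 60%: T_v = 1.781 − 0.933·log₁₀(100 − 66.894) = 0.36293.
t = T_v·H_d²/c_v = 0.36293×4.2²/6.9 = 0.9278 years.

t ≈ 0.928 years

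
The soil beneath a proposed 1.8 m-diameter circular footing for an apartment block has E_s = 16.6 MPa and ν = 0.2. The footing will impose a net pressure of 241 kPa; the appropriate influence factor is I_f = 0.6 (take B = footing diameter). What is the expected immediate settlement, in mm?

S_e ≈ 15.1 mm

Immediate (elastic) settlement: S_e = q·B·(1−ν²)/E_s · I_f.
E_s = 16.6 MPa = 16600 kPa.
S_e = 241 × 1.8 × (1 − 0.2²) / 16600 × 0.6
    = 241 × 1.8 × 0.96 / 16600 × 0.6
    = 0.01505 m = 15.05 mm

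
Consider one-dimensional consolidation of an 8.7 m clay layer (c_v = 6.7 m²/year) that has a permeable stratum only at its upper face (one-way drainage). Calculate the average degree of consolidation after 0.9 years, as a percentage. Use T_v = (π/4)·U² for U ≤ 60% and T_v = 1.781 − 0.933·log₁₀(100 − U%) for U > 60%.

U ≈ 31.8 %

Drainage path length: H_d = H = 8.7 m (single drainage).
T_v = c_v·t/H_d² = 6.7×0.9/8.7² = 0.079667.
T_v = 0.079667 corresponds to the U ≤ 60% branch:
U = √(4T_v/π) = 0.3185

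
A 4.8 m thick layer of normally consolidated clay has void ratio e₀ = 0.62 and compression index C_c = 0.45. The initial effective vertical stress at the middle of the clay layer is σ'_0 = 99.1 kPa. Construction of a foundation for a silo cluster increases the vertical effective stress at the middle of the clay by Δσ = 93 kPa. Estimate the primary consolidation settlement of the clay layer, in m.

S_c ≈ 0.383 m

Final effective stress: σ'_f = σ'_0 + Δσ = 99.1 + 93 = 192.1 kPa.
Normally consolidated clay, so the full stress increment lies on the virgin compression line:
S_c = C_c·H/(1+e₀)·log₁₀(σ'_f/σ'_0) = 0.45×4.8/(1+0.62)×log₁₀(192.1/99.1)
    = 1.3333 × 0.28745 = 0.3833 m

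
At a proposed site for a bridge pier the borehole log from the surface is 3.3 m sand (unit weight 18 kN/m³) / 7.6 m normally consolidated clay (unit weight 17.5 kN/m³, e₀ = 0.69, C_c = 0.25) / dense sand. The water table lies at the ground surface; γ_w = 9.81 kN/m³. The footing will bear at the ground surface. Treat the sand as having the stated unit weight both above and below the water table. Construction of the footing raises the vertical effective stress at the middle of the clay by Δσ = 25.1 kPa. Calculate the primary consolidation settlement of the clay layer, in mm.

S_c ≈ 180 mm

Mid-depth of clay below the ground surface: z = 3.3 + 7.6/2 = 7.1 m.
Total vertical stress at mid-clay: σ_v = 18×3.3 + 17.5×3.8 = 125.9 kPa.
Pore pressure: u = 9.81×(7.1 − 0) = 69.651 kPa.
Initial effective stress: σ'_0 = σ_v − u = 125.9 − 69.651 = 56.249 kPa.
Final effective stress: σ'_f = σ'_0 + Δσ = 56.249 + 25.1 = 81.349 kPa.
Normally consolidated clay, so the full stress increment lies on the virgin compression line:
S_c = C_c·H/(1+e₀)·log₁₀(σ'_f/σ'_0) = 0.25×7.6/(1+0.69)×log₁₀(81.349/56.249)
    = 1.1243 × 0.16024 = 0.1802 m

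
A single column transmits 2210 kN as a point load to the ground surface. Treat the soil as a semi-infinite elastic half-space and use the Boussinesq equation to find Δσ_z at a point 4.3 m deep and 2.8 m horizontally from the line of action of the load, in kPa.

Boussinesq vertical stress below a point load on an elastic half-space:
Δσ_z = 3P/(2πz²) · [1 + (r/z)²]^(−5/2)
r/z = 2.8/4.3 = 0.65116; [1+(r/z)²]^(−5/2) = 0.41325.
Δσ_z = 3×2210/(2π×4.3²) × 0.41325 = 57.069 × 0.41325 = 23.58 kPa

Δσ_z ≈ 23.6 kPa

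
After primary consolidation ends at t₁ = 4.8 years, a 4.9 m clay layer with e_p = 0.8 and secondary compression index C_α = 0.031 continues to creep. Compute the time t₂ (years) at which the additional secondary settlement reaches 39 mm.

t₂ ≈ 13.9 years

S_s = C_α·H/(1+e_p)·log₁₀(t₂/t₁) ⇒ log₁₀(t₂/t₁) = S_s·(1+e_p)/(C_α·H).
log₁₀(t₂/t₁) = 0.039 × (1+0.8) / (0.031×4.9) = 0.4621
t₂ = t₁ × 10^0.4621 = 4.8 × 2.898 = 13.91 years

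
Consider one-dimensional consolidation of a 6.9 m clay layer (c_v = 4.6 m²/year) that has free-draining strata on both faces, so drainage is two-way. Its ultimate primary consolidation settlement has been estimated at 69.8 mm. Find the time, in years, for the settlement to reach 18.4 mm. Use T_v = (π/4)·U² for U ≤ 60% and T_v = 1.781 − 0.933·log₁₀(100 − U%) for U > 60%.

Drainage path length: H_d = H/2 = 3.45 m (double drainage).
U = S(t)/S_ult = 18.4/69.8 = 0.2636.
U ≤ 60%: T_v = (π/4)·U² = (π/4)×0.26361² = 0.054578.
t = T_v·H_d²/c_v = 0.054578×3.45²/4.6 = 0.1412 years.

t ≈ 0.141 years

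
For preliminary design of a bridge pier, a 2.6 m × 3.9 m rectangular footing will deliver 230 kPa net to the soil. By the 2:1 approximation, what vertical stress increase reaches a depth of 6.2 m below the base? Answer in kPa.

Δσ_z ≈ 26.2 kPa

By the 2:1 method the load spreads at 1 horizontal : 2 vertical, so at depth z the loaded area has grown by z in each plan dimension:
Δσ = qBL/((B+z)(L+z)) = 230×2.6×3.9/((2.6+6.2)(3.9+6.2)) = 26.24 kPa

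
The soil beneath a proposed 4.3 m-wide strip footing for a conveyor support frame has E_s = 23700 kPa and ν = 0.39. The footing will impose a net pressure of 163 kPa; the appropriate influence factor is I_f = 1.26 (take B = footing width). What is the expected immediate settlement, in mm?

Immediate (elastic) settlement: S_e = q·B·(1−ν²)/E_s · I_f.
S_e = 163 × 4.3 × (1 − 0.39²) / 23700 × 1.26
    = 163 × 4.3 × 0.8479 / 23700 × 1.26
    = 0.0316 m = 31.6 mm

S_e ≈ 31.6 mm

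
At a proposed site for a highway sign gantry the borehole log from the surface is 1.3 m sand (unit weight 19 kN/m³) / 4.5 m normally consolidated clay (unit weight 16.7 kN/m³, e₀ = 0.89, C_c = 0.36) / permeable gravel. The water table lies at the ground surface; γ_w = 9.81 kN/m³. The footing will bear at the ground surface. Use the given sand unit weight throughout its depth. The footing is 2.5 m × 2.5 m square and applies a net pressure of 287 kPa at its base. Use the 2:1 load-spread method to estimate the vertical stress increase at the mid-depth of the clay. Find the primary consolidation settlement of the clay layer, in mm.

S_c ≈ 381 mm

Mid-depth of clay below the ground surface: z = 1.3 + 4.5/2 = 3.55 m.
Total vertical stress at mid-clay: σ_v = 19×1.3 + 16.7×2.25 = 62.275 kPa.
Pore pressure: u = 9.81×(3.55 − 0) = 34.825 kPa.
Initial effective stress: σ'_0 = σ_v − u = 62.275 − 34.825 = 27.45 kPa.
Stress increase at mid-clay by the 2:1 spreading method:
Δσ = qBL/((B+z)(L+z)) = 287×2.5×2.5/((2.5+3.55)(2.5+3.55)) = 49.006 kPa
Final effective stress: σ'_f = σ'_0 + Δσ = 27.45 + 49.006 = 76.456 kPa.
Normally consolidated clay, so the full stress increment lies on the virgin compression line:
S_c = C_c·H/(1+e₀)·log₁₀(σ'_f/σ'_0) = 0.36×4.5/(1+0.89)×log₁₀(76.456/27.45)
    = 0.85714 × 0.44487 = 0.3813 m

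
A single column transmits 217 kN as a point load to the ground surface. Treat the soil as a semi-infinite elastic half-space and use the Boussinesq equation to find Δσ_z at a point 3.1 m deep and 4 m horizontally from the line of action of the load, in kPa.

Boussinesq vertical stress below a point load on an elastic half-space:
Δσ_z = 3P/(2πz²) · [1 + (r/z)²]^(−5/2)
r/z = 4/3.1 = 1.2903; [1+(r/z)²]^(−5/2) = 0.086255.
Δσ_z = 3×217/(2π×3.1²) × 0.086255 = 10.781 × 0.086255 = 0.9299 kPa

Δσ_z ≈ 0.93 kPa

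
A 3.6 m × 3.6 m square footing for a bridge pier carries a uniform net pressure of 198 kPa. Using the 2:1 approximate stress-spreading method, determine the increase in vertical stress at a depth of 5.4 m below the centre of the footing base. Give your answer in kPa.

By the 2:1 method the load spreads at 1 horizontal : 2 vertical, so at depth z the loaded area has grown by z in each plan dimension:
Δσ = qBL/((B+z)(L+z)) = 198×3.6×3.6/((3.6+5.4)(3.6+5.4)) = 31.68 kPa

Δσ_z ≈ 31.7 kPa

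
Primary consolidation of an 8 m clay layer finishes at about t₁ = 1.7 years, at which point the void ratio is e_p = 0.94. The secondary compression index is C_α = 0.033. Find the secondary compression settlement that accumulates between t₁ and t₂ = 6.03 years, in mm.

S_s ≈ 74.8 mm

Secondary compression: S_s = C_α·H/(1+e_p)·log₁₀(t₂/t₁)
S_s = 0.033×8/(1+0.94)×log₁₀(6.03/1.7)
    = 0.1361 × 0.5499 = 0.07483 m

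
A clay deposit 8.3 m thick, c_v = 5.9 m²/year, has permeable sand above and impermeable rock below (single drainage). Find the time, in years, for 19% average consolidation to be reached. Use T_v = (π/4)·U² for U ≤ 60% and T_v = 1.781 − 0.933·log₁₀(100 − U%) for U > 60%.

t ≈ 0.331 years

Drainage path length: H_d = H = 8.3 m (single drainage).
U ≤ 60%: T_v = (π/4)·U² = (π/4)×0.19² = 0.028353.
t = T_v·H_d²/c_v = 0.028353×8.3²/5.9 = 0.3311 years.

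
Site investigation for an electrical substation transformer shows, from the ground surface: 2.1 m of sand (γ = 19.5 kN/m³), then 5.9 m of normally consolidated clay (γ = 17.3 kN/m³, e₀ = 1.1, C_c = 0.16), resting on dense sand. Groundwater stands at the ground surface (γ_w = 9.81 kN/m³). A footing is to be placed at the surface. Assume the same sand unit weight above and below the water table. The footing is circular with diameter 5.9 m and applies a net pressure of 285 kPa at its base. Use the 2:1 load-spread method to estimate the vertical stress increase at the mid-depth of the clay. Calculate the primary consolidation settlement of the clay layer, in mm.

S_c ≈ 211 mm

Mid-depth of clay below the ground surface: z = 2.1 + 5.9/2 = 5.05 m.
Total vertical stress at mid-clay: σ_v = 19.5×2.1 + 17.3×2.95 = 91.985 kPa.
Pore pressure: u = 9.81×(5.05 − 0) = 49.541 kPa.
Initial effective stress: σ'_0 = σ_v − u = 91.985 − 49.541 = 42.444 kPa.
Stress increase at mid-clay by the 2:1 spreading method:
Δσ ≈ qD²/(D+z)² = 285×5.9²/(5.9+5.05)² = 82.741 kPa
Final effective stress: σ'_f = σ'_0 + Δσ = 42.444 + 82.741 = 125.19 kPa.
Normally consolidated clay, so the full stress increment lies on the virgin compression line:
S_c = C_c·H/(1+e₀)·log₁₀(σ'_f/σ'_0) = 0.16×5.9/(1+1.1)×log₁₀(125.19/42.444)
    = 0.44952 × 0.46975 = 0.2112 m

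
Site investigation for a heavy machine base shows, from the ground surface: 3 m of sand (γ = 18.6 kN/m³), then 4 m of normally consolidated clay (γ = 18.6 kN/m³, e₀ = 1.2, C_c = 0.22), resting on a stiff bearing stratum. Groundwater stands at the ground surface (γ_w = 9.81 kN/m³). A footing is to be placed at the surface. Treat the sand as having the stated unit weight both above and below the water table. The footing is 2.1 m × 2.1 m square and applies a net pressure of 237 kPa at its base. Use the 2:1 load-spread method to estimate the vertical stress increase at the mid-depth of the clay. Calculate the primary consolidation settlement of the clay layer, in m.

Mid-depth of clay below the ground surface: z = 3 + 4/2 = 5 m.
Total vertical stress at mid-clay: σ_v = 18.6×3 + 18.6×2 = 93 kPa.
Pore pressure: u = 9.81×(5 − 0) = 49.05 kPa.
Initial effective stress: σ'_0 = σ_v − u = 93 − 49.05 = 43.95 kPa.
Stress increase at mid-clay by the 2:1 spreading method:
Δσ = qBL/((B+z)(L+z)) = 237×2.1×2.1/((2.1+5)(2.1+5)) = 20.733 kPa
Final effective stress: σ'_f = σ'_0 + Δσ = 43.95 + 20.733 = 64.683 kPa.
Normally consolidated clay, so the full stress increment lies on the virgin compression line:
S_c = C_c·H/(1+e₀)·log₁₀(σ'_f/σ'_0) = 0.22×4/(1+1.2)×log₁₀(64.683/43.95)
    = 0.4 × 0.16783 = 0.06713 m

S_c ≈ 0.0671 m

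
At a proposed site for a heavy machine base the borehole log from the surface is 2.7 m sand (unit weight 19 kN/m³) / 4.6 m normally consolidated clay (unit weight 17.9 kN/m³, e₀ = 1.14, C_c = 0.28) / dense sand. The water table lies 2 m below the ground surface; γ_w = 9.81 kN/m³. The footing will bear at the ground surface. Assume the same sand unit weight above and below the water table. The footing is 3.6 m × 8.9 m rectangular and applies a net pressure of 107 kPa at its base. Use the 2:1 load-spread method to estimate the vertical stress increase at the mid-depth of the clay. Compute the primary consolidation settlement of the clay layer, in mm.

Mid-depth of clay below the ground surface: z = 2.7 + 4.6/2 = 5 m.
Total vertical stress at mid-clay: σ_v = 19×2.7 + 17.9×2.3 = 92.47 kPa.
Pore pressure: u = 9.81×(5 − 2) = 29.43 kPa.
Initial effective stress: σ'_0 = σ_v − u = 92.47 − 29.43 = 63.04 kPa.
Stress increase at mid-clay by the 2:1 spreading method:
Δσ = qBL/((B+z)(L+z)) = 107×3.6×8.9/((3.6+5)(8.9+5)) = 28.679 kPa
Final effective stress: σ'_f = σ'_0 + Δσ = 63.04 + 28.679 = 91.719 kPa.
Normally consolidated clay, so the full stress increment lies on the virgin compression line:
S_c = C_c·H/(1+e₀)·log₁₀(σ'_f/σ'_0) = 0.28×4.6/(1+1.14)×log₁₀(91.719/63.04)
    = 0.60187 × 0.16284 = 0.09801 m

S_c ≈ 98 mm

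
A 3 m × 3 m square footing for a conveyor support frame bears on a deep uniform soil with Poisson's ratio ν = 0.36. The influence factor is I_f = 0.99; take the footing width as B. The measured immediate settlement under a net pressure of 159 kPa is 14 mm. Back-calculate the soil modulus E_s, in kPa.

S_e = q·B·(1−ν²)/E_s · I_f  ⇒  E_s = q·B·(1−ν²)·I_f / S_e.
E_s = 159 × 3 × 0.8704 × 0.99 / 0.014 = 29360 kPa

E_s ≈ 29400 kPa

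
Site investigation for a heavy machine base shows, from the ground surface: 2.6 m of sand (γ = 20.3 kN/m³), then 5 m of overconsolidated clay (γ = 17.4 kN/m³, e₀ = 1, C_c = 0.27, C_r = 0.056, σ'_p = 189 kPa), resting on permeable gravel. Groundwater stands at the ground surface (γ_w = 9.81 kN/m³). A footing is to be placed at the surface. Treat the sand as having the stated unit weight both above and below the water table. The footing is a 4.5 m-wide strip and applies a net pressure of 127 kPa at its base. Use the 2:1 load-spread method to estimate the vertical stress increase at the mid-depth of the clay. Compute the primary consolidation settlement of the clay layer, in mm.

S_c ≈ 50.3 mm

Mid-depth of clay below the ground surface: z = 2.6 + 5/2 = 5.1 m.
Total vertical stress at mid-clay: σ_v = 20.3×2.6 + 17.4×2.5 = 96.28 kPa.
Pore pressure: u = 9.81×(5.1 − 0) = 50.031 kPa.
Initial effective stress: σ'_0 = σ_v − u = 96.28 − 50.031 = 46.249 kPa.
Stress increase at mid-clay by the 2:1 spreading method:
Δσ = qB/(B+z) = 127×4.5/(4.5+5.1) = 59.531 kPa
Final effective stress: σ'_f = 46.249 + 59.531 = 105.78 kPa.
σ'_f = 105.78 ≤ σ'_p = 189 kPa, so the clay remains overconsolidated and only the recompression index applies:
S_c = C_r·H/(1+e₀)·log₁₀(σ'_f/σ'_0) = 0.056×5/2×log₁₀(105.78/46.249)
    = 0.14 × 0.3593 = 0.0503 m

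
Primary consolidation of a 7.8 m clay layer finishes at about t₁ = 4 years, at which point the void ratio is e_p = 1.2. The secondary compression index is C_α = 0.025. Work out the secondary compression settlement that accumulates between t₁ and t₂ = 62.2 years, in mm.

S_s ≈ 106 mm

Secondary compression: S_s = C_α·H/(1+e_p)·log₁₀(t₂/t₁)
S_s = 0.025×7.8/(1+1.2)×log₁₀(62.2/4)
    = 0.08864 × 1.192 = 0.1056 m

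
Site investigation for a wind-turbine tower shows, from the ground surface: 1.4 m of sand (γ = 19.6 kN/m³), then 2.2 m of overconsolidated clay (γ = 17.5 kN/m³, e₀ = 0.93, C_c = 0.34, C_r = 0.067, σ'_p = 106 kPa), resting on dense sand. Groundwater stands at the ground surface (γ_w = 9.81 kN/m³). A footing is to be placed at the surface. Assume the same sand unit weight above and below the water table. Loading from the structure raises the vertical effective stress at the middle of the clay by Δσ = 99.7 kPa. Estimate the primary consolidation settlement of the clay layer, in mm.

S_c ≈ 75.4 mm

Mid-depth of clay below the ground surface: z = 1.4 + 2.2/2 = 2.5 m.
Total vertical stress at mid-clay: σ_v = 19.6×1.4 + 17.5×1.1 = 46.69 kPa.
Pore pressure: u = 9.81×(2.5 − 0) = 24.525 kPa.
Initial effective stress: σ'_0 = σ_v − u = 46.69 − 24.525 = 22.165 kPa.
Final effective stress: σ'_f = 22.165 + 99.7 = 121.87 kPa.
σ'_f = 121.87 > σ'_p = 106 kPa, so the stress path crosses the preconsolidation pressure — recompression up to σ'_p, then virgin compression beyond:
S_c = H/(1+e₀)·[C_r·log₁₀(σ'_p/σ'_0) + C_c·log₁₀(σ'_f/σ'_p)]
    = 2.2/1.93 × [0.067×log₁₀(106/22.165) + 0.34×log₁₀(121.87/106)]
    = 1.1399 × [0.045536 + 0.020601] = 0.07539 m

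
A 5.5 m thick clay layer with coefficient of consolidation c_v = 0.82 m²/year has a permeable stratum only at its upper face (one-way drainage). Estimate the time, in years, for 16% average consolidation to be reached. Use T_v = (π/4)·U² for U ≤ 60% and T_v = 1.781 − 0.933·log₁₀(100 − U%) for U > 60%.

t ≈ 0.742 years

Drainage path length: H_d = H = 5.5 m (single drainage).
U ≤ 60%: T_v = (π/4)·U² = (π/4)×0.16² = 0.020106.
t = T_v·H_d²/c_v = 0.020106×5.5²/0.82 = 0.7417 years.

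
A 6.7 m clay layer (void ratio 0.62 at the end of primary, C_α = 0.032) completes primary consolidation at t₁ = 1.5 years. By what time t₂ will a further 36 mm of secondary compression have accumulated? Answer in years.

t₂ ≈ 2.81 years

S_s = C_α·H/(1+e_p)·log₁₀(t₂/t₁) ⇒ log₁₀(t₂/t₁) = S_s·(1+e_p)/(C_α·H).
log₁₀(t₂/t₁) = 0.036 × (1+0.62) / (0.032×6.7) = 0.272
t₂ = t₁ × 10^0.272 = 1.5 × 1.871 = 2.806 years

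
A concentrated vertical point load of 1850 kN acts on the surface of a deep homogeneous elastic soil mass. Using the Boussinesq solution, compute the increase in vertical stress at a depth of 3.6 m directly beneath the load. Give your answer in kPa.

Δσ_z ≈ 68.2 kPa

Boussinesq vertical stress below a point load on an elastic half-space:
Δσ_z = 3P/(2πz²) · [1 + (r/z)²]^(−5/2)
r/z = 0/3.6 = 0; [1+(r/z)²]^(−5/2) = 1.
Δσ_z = 3×1850/(2π×3.6²) × 1 = 68.157 × 1 = 68.16 kPa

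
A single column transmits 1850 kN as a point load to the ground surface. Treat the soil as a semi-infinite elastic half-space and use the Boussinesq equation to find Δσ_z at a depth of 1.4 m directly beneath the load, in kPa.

Δσ_z ≈ 451 kPa

Boussinesq vertical stress below a point load on an elastic half-space:
Δσ_z = 3P/(2πz²) · [1 + (r/z)²]^(−5/2)
r/z = 0/1.4 = 0; [1+(r/z)²]^(−5/2) = 1.
Δσ_z = 3×1850/(2π×1.4²) × 1 = 450.67 × 1 = 450.7 kPa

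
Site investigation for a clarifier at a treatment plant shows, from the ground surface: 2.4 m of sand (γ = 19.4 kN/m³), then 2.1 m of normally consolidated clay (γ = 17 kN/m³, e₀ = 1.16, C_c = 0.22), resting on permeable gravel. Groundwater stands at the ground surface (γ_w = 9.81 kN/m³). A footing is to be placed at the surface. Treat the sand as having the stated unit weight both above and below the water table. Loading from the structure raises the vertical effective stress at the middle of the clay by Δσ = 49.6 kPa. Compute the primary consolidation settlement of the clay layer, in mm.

S_c ≈ 89.6 mm

Mid-depth of clay below the ground surface: z = 2.4 + 2.1/2 = 3.45 m.
Total vertical stress at mid-clay: σ_v = 19.4×2.4 + 17×1.05 = 64.41 kPa.
Pore pressure: u = 9.81×(3.45 − 0) = 33.845 kPa.
Initial effective stress: σ'_0 = σ_v − u = 64.41 − 33.845 = 30.565 kPa.
Final effective stress: σ'_f = σ'_0 + Δσ = 30.565 + 49.6 = 80.165 kPa.
Normally consolidated clay, so the full stress increment lies on the virgin compression line:
S_c = C_c·H/(1+e₀)·log₁₀(σ'_f/σ'_0) = 0.22×2.1/(1+1.16)×log₁₀(80.165/30.565)
    = 0.21389 × 0.41876 = 0.08957 m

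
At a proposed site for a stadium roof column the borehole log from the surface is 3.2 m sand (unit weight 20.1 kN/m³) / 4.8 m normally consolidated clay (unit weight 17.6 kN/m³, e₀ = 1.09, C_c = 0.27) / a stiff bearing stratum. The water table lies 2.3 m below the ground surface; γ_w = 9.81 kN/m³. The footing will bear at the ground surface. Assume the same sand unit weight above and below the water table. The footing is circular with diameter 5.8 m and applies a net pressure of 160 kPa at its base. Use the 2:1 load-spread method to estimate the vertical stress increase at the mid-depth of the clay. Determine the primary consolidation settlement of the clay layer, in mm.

Mid-depth of clay below the ground surface: z = 3.2 + 4.8/2 = 5.6 m.
Total vertical stress at mid-clay: σ_v = 20.1×3.2 + 17.6×2.4 = 106.56 kPa.
Pore pressure: u = 9.81×(5.6 − 2.3) = 32.373 kPa.
Initial effective stress: σ'_0 = σ_v − u = 106.56 − 32.373 = 74.187 kPa.
Stress increase at mid-clay by the 2:1 spreading method:
Δσ ≈ qD²/(D+z)² = 160×5.8²/(5.8+5.6)² = 41.416 kPa
Final effective stress: σ'_f = σ'_0 + Δσ = 74.187 + 41.416 = 115.6 kPa.
Normally consolidated clay, so the full stress increment lies on the virgin compression line:
S_c = C_c·H/(1+e₀)·log₁₀(σ'_f/σ'_0) = 0.27×4.8/(1+1.09)×log₁₀(115.6/74.187)
    = 0.6201 × 0.19263 = 0.1194 m

S_c ≈ 119 mm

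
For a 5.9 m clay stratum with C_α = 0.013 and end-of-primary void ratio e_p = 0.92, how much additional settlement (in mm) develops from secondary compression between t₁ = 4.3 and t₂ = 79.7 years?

S_s ≈ 50.7 mm

Secondary compression: S_s = C_α·H/(1+e_p)·log₁₀(t₂/t₁)
S_s = 0.013×5.9/(1+0.92)×log₁₀(79.7/4.3)
    = 0.03995 × 1.268 = 0.05065 m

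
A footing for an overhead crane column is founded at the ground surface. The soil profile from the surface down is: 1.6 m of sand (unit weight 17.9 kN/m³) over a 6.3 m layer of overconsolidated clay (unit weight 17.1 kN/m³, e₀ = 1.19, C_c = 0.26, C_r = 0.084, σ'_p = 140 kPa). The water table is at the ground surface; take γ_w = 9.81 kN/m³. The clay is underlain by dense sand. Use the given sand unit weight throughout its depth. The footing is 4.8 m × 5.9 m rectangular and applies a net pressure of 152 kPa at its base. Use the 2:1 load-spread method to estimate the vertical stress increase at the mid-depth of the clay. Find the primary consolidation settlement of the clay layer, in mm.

Mid-depth of clay below the ground surface: z = 1.6 + 6.3/2 = 4.75 m.
Total vertical stress at mid-clay: σ_v = 17.9×1.6 + 17.1×3.15 = 82.505 kPa.
Pore pressure: u = 9.81×(4.75 − 0) = 46.598 kPa.
Initial effective stress: σ'_0 = σ_v − u = 82.505 − 46.598 = 35.907 kPa.
Stress increase at mid-clay by the 2:1 spreading method:
Δσ = qBL/((B+z)(L+z)) = 152×4.8×5.9/((4.8+4.75)(5.9+4.75)) = 42.324 kPa
Final effective stress: σ'_f = 35.907 + 42.324 = 78.231 kPa.
σ'_f = 78.231 ≤ σ'_p = 140 kPa, so the clay remains overconsolidated and only the recompression index applies:
S_c = C_r·H/(1+e₀)·log₁₀(σ'_f/σ'_0) = 0.084×6.3/2.19×log₁₀(78.231/35.907)
    = 0.24164 × 0.3382 = 0.08172 m

S_c ≈ 81.7 mm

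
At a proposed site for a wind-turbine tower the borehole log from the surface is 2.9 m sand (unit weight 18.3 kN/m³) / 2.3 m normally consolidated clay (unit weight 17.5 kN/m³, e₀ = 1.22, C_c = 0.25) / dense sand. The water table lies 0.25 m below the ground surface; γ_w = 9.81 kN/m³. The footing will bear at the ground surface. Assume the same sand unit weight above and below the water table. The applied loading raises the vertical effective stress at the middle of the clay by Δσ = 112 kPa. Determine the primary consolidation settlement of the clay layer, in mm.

S_c ≈ 159 mm

Mid-depth of clay below the ground surface: z = 2.9 + 2.3/2 = 4.05 m.
Total vertical stress at mid-clay: σ_v = 18.3×2.9 + 17.5×1.15 = 73.195 kPa.
Pore pressure: u = 9.81×(4.05 − 0.25) = 37.278 kPa.
Initial effective stress: σ'_0 = σ_v − u = 73.195 − 37.278 = 35.917 kPa.
Final effective stress: σ'_f = σ'_0 + Δσ = 35.917 + 112 = 147.92 kPa.
Normally consolidated clay, so the full stress increment lies on the virgin compression line:
S_c = C_c·H/(1+e₀)·log₁₀(σ'_f/σ'_0) = 0.25×2.3/(1+1.22)×log₁₀(147.92/35.917)
    = 0.25901 × 0.61473 = 0.1592 m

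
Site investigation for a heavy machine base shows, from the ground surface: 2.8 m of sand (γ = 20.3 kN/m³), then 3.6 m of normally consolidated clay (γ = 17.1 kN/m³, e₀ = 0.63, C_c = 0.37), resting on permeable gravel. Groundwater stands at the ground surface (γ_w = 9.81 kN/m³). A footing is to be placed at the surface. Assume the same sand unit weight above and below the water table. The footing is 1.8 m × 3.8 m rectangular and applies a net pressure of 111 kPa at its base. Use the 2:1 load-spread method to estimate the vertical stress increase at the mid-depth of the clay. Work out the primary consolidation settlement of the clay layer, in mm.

S_c ≈ 102 mm

Mid-depth of clay below the ground surface: z = 2.8 + 3.6/2 = 4.6 m.
Total vertical stress at mid-clay: σ_v = 20.3×2.8 + 17.1×1.8 = 87.62 kPa.
Pore pressure: u = 9.81×(4.6 − 0) = 45.126 kPa.
Initial effective stress: σ'_0 = σ_v − u = 87.62 − 45.126 = 42.494 kPa.
Stress increase at mid-clay by the 2:1 spreading method:
Δσ = qBL/((B+z)(L+z)) = 111×1.8×3.8/((1.8+4.6)(3.8+4.6)) = 14.123 kPa
Final effective stress: σ'_f = σ'_0 + Δσ = 42.494 + 14.123 = 56.617 kPa.
Normally consolidated clay, so the full stress increment lies on the virgin compression line:
S_c = C_c·H/(1+e₀)·log₁₀(σ'_f/σ'_0) = 0.37×3.6/(1+0.63)×log₁₀(56.617/42.494)
    = 0.81718 × 0.12462 = 0.1018 m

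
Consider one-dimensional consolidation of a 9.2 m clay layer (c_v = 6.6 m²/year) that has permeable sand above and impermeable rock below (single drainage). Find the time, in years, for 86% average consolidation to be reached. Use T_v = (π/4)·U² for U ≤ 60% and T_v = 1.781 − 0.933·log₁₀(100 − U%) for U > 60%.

Drainage path length: H_d = H = 9.2 m (single drainage).
U > 60%: T_v = 1.781 − 0.933·log₁₀(100 − 86) = 0.71166.
t = T_v·H_d²/c_v = 0.71166×9.2²/6.6 = 9.127 years.

t ≈ 9.13 years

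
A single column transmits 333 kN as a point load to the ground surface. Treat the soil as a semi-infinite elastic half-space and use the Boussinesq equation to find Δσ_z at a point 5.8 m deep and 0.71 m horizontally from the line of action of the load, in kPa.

Boussinesq vertical stress below a point load on an elastic half-space:
Δσ_z = 3P/(2πz²) · [1 + (r/z)²]^(−5/2)
r/z = 0.71/5.8 = 0.12241; [1+(r/z)²]^(−5/2) = 0.9635.
Δσ_z = 3×333/(2π×5.8²) × 0.9635 = 4.7264 × 0.9635 = 4.554 kPa

Δσ_z ≈ 4.55 kPa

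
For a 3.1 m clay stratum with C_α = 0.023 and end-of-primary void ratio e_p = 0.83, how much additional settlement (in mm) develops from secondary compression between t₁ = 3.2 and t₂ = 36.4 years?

S_s ≈ 41.1 mm

Secondary compression: S_s = C_α·H/(1+e_p)·log₁₀(t₂/t₁)
S_s = 0.023×3.1/(1+0.83)×log₁₀(36.4/3.2)
    = 0.03896 × 1.056 = 0.04114 m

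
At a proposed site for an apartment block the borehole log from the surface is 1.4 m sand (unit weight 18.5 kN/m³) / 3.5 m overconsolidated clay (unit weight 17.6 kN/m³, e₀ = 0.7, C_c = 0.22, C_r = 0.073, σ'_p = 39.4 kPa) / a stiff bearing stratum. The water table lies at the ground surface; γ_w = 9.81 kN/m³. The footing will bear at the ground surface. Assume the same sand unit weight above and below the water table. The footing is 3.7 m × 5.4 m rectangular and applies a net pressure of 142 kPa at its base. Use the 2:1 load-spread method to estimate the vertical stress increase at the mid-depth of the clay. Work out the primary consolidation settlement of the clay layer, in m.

S_c ≈ 0.152 m

Mid-depth of clay below the ground surface: z = 1.4 + 3.5/2 = 3.15 m.
Total vertical stress at mid-clay: σ_v = 18.5×1.4 + 17.6×1.75 = 56.7 kPa.
Pore pressure: u = 9.81×(3.15 − 0) = 30.902 kPa.
Initial effective stress: σ'_0 = σ_v − u = 56.7 − 30.902 = 25.798 kPa.
Stress increase at mid-clay by the 2:1 spreading method:
Δσ = qBL/((B+z)(L+z)) = 142×3.7×5.4/((3.7+3.15)(5.4+3.15)) = 48.443 kPa
Final effective stress: σ'_f = 25.798 + 48.443 = 74.241 kPa.
σ'_f = 74.241 > σ'_p = 39.4 kPa, so the stress path crosses the preconsolidation pressure — recompression up to σ'_p, then virgin compression beyond:
S_c = H/(1+e₀)·[C_r·log₁₀(σ'_p/σ'_0) + C_c·log₁₀(σ'_f/σ'_p)]
    = 3.5/1.7 × [0.073×log₁₀(39.4/25.798) + 0.22×log₁₀(74.241/39.4)]
    = 2.0588 × [0.013425 + 0.060532] = 0.1523 m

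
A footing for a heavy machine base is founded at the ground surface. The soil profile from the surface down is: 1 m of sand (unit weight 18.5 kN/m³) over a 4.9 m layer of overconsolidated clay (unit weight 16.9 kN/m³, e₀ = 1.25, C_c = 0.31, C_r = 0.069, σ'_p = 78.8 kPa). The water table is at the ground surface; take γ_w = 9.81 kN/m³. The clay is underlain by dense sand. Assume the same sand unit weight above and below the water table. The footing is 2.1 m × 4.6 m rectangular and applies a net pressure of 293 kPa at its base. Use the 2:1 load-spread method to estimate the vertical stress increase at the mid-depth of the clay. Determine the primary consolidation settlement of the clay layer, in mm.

Mid-depth of clay below the ground surface: z = 1 + 4.9/2 = 3.45 m.
Total vertical stress at mid-clay: σ_v = 18.5×1 + 16.9×2.45 = 59.905 kPa.
Pore pressure: u = 9.81×(3.45 − 0) = 33.845 kPa.
Initial effective stress: σ'_0 = σ_v − u = 59.905 − 33.845 = 26.06 kPa.
Stress increase at mid-clay by the 2:1 spreading method:
Δσ = qBL/((B+z)(L+z)) = 293×2.1×4.6/((2.1+3.45)(4.6+3.45)) = 63.351 kPa
Final effective stress: σ'_f = 26.06 + 63.351 = 89.411 kPa.
σ'_f = 89.411 > σ'_p = 78.8 kPa, so the stress path crosses the preconsolidation pressure — recompression up to σ'_p, then virgin compression beyond:
S_c = H/(1+e₀)·[C_r·log₁₀(σ'_p/σ'_0) + C_c·log₁₀(σ'_f/σ'_p)]
    = 4.9/2.25 × [0.069×log₁₀(78.8/26.06) + 0.31×log₁₀(89.411/78.8)]
    = 2.1778 × [0.033158 + 0.017008] = 0.1093 m

S_c ≈ 109 mm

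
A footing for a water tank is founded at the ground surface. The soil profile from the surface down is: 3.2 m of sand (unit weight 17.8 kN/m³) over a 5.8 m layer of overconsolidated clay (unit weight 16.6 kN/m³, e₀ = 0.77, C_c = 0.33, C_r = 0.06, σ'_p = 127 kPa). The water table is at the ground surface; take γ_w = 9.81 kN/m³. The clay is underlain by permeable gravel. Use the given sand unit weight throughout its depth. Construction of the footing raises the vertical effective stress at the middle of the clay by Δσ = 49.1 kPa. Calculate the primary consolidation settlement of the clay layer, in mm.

Mid-depth of clay below the ground surface: z = 3.2 + 5.8/2 = 6.1 m.
Total vertical stress at mid-clay: σ_v = 17.8×3.2 + 16.6×2.9 = 105.1 kPa.
Pore pressure: u = 9.81×(6.1 − 0) = 59.841 kPa.
Initial effective stress: σ'_0 = σ_v − u = 105.1 − 59.841 = 45.259 kPa.
Final effective stress: σ'_f = 45.259 + 49.1 = 94.359 kPa.
σ'_f = 94.359 ≤ σ'_p = 127 kPa, so the clay remains overconsolidated and only the recompression index applies:
S_c = C_r·H/(1+e₀)·log₁₀(σ'_f/σ'_0) = 0.06×5.8/1.77×log₁₀(94.359/45.259)
    = 0.19661 × 0.31908 = 0.06273 m

S_c ≈ 62.7 mm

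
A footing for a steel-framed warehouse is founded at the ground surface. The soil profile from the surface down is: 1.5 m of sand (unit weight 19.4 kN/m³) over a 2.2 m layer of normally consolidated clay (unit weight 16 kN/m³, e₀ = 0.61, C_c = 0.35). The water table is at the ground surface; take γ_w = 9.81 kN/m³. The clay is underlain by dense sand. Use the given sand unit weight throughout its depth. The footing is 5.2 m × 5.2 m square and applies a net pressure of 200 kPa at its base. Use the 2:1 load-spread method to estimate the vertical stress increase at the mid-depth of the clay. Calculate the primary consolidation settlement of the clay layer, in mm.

Mid-depth of clay below the ground surface: z = 1.5 + 2.2/2 = 2.6 m.
Total vertical stress at mid-clay: σ_v = 19.4×1.5 + 16×1.1 = 46.7 kPa.
Pore pressure: u = 9.81×(2.6 − 0) = 25.506 kPa.
Initial effective stress: σ'_0 = σ_v − u = 46.7 − 25.506 = 21.194 kPa.
Stress increase at mid-clay by the 2:1 spreading method:
Δσ = qBL/((B+z)(L+z)) = 200×5.2×5.2/((5.2+2.6)(5.2+2.6)) = 88.889 kPa
Final effective stress: σ'_f = σ'_0 + Δσ = 21.194 + 88.889 = 110.08 kPa.
Normally consolidated clay, so the full stress increment lies on the virgin compression line:
S_c = C_c·H/(1+e₀)·log₁₀(σ'_f/σ'_0) = 0.35×2.2/(1+0.61)×log₁₀(110.08/21.194)
    = 0.47826 × 0.7155 = 0.3422 m

S_c ≈ 342 mm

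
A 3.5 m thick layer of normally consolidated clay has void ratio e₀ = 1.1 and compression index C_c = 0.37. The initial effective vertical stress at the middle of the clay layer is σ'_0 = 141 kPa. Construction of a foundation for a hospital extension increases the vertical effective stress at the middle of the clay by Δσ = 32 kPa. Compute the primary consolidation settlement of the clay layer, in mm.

Final effective stress: σ'_f = σ'_0 + Δσ = 141 + 32 = 173 kPa.
Normally consolidated clay, so the full stress increment lies on the virgin compression line:
S_c = C_c·H/(1+e₀)·log₁₀(σ'_f/σ'_0) = 0.37×3.5/(1+1.1)×log₁₀(173/141)
    = 0.61667 × 0.088827 = 0.05478 m

S_c ≈ 54.8 mm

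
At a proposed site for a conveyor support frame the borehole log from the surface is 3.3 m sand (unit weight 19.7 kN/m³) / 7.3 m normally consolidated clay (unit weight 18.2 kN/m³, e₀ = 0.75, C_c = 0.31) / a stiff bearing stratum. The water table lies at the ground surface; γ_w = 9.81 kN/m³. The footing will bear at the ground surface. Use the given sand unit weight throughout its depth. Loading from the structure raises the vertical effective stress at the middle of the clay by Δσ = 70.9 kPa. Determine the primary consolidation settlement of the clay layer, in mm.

Mid-depth of clay below the ground surface: z = 3.3 + 7.3/2 = 6.95 m.
Total vertical stress at mid-clay: σ_v = 19.7×3.3 + 18.2×3.65 = 131.44 kPa.
Pore pressure: u = 9.81×(6.95 − 0) = 68.18 kPa.
Initial effective stress: σ'_0 = σ_v − u = 131.44 − 68.18 = 63.26 kPa.
Final effective stress: σ'_f = σ'_0 + Δσ = 63.26 + 70.9 = 134.16 kPa.
Normally consolidated clay, so the full stress increment lies on the virgin compression line:
S_c = C_c·H/(1+e₀)·log₁₀(σ'_f/σ'_0) = 0.31×7.3/(1+0.75)×log₁₀(134.16/63.26)
    = 1.2931 × 0.32649 = 0.4222 m

S_c ≈ 422 mm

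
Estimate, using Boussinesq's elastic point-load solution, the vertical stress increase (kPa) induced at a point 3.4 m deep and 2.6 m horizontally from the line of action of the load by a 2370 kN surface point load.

Boussinesq vertical stress below a point load on an elastic half-space:
Δσ_z = 3P/(2πz²) · [1 + (r/z)²]^(−5/2)
r/z = 2.6/3.4 = 0.76471; [1+(r/z)²]^(−5/2) = 0.31629.
Δσ_z = 3×2370/(2π×3.4²) × 0.31629 = 97.889 × 0.31629 = 30.96 kPa

Δσ_z ≈ 31 kPa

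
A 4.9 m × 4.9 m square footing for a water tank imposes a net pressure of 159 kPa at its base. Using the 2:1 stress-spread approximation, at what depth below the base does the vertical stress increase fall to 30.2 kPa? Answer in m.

z ≈ 6.34 m

2:1 spreading — at depth z the loaded area has grown by z in each plan dimension:
qB²/(B+z)² = Δσ_z ⇒ z = B(√(q/Δσ_z) − 1) = 4.9×(√(159/30.2) − 1) = 6.343 m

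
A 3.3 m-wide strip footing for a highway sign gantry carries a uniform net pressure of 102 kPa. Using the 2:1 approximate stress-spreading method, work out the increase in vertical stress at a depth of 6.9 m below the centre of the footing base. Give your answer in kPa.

Δσ_z ≈ 33 kPa

By the 2:1 method the load spreads at 1 horizontal : 2 vertical, so at depth z the loaded area has grown by z in each plan dimension:
Δσ = qB/(B+z) = 102×3.3/(3.3+6.9) = 33 kPa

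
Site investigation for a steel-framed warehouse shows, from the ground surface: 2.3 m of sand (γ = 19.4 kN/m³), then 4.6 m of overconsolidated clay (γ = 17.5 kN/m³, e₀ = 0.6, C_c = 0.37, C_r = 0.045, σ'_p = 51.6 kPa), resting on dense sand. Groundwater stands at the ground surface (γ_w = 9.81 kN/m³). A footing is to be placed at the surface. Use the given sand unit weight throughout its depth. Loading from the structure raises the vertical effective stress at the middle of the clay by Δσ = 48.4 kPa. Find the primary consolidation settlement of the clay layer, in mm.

S_c ≈ 262 mm

Mid-depth of clay below the ground surface: z = 2.3 + 4.6/2 = 4.6 m.
Total vertical stress at mid-clay: σ_v = 19.4×2.3 + 17.5×2.3 = 84.87 kPa.
Pore pressure: u = 9.81×(4.6 − 0) = 45.126 kPa.
Initial effective stress: σ'_0 = σ_v − u = 84.87 − 45.126 = 39.744 kPa.
Final effective stress: σ'_f = 39.744 + 48.4 = 88.144 kPa.
σ'_f = 88.144 > σ'_p = 51.6 kPa, so the stress path crosses the preconsolidation pressure — recompression up to σ'_p, then virgin compression beyond:
S_c = H/(1+e₀)·[C_r·log₁₀(σ'_p/σ'_0) + C_c·log₁₀(σ'_f/σ'_p)]
    = 4.6/1.6 × [0.045×log₁₀(51.6/39.744) + 0.37×log₁₀(88.144/51.6)]
    = 2.875 × [0.005102 + 0.086041] = 0.262 m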